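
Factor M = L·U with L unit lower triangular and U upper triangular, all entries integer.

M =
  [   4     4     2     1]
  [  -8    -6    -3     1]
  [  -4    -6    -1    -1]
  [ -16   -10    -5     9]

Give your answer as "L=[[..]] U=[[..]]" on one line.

  r1 -= -2·r0 → [0,2,1,3]
  r2 -= -1·r0 → [0,-2,1,0]
  r3 -= -4·r0 → [0,6,3,13]
  r2 -= -1·r1 → [0,0,2,3]
  r3 -= 3·r1 → [0,0,0,4]
  r3 -= 0·r2 → [0,0,0,4]

L=[[1,0,0,0],[-2,1,0,0],[-1,-1,1,0],[-4,3,0,1]] U=[[4,4,2,1],[0,2,1,3],[0,0,2,3],[0,0,0,4]]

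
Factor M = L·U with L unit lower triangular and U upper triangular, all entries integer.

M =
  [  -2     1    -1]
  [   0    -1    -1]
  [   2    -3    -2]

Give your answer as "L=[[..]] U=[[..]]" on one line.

L=[[1,0,0],[0,1,0],[-1,2,1]] U=[[-2,1,-1],[0,-1,-1],[0,0,-1]]

  r1 -= 0·r0 → [0,-1,-1]
  r2 -= -1·r0 → [0,-2,-3]
  r2 -= 2·r1 → [0,0,-1]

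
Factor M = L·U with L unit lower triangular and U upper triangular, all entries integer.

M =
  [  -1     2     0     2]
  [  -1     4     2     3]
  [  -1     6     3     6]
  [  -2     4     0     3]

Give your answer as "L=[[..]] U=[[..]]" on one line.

  row1 -= 1·row0 → [0,2,2,1]
  row2 -= 1·row0 → [0,4,3,4]
  row3 -= 2·row0 → [0,0,0,-1]
  row2 -= 2·row1 → [0,0,-1,2]
  row3 -= 0·row1 → [0,0,0,-1]
  row3 -= 0·row2 → [0,0,0,-1]

L=[[1,0,0,0],[1,1,0,0],[1,2,1,0],[2,0,0,1]] U=[[-1,2,0,2],[0,2,2,1],[0,0,-1,2],[0,0,0,-1]]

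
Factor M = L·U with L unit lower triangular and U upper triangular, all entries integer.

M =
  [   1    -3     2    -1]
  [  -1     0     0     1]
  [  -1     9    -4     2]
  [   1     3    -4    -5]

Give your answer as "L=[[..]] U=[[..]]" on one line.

  row1 -= -1·row0 → [0,-3,2,0]
  row2 -= -1·row0 → [0,6,-2,1]
  row3 -= 1·row0 → [0,6,-6,-4]
  row2 -= -2·row1 → [0,0,2,1]
  row3 -= -2·row1 → [0,0,-2,-4]
  row3 -= -1·row2 → [0,0,0,-3]

L=[[1,0,0,0],[-1,1,0,0],[-1,-2,1,0],[1,-2,-1,1]] U=[[1,-3,2,-1],[0,-3,2,0],[0,0,2,1],[0,0,0,-3]]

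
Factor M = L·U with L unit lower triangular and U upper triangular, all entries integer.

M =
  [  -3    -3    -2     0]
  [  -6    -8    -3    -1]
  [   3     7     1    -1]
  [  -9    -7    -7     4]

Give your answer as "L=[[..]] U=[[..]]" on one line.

  R1 -= 2·R0 → [0,-2,1,-1]
  R2 -= -1·R0 → [0,4,-1,-1]
  R3 -= 3·R0 → [0,2,-1,4]
  R2 -= -2·R1 → [0,0,1,-3]
  R3 -= -1·R1 → [0,0,0,3]
  R3 -= 0·R2 → [0,0,0,3]

L=[[1,0,0,0],[2,1,0,0],[-1,-2,1,0],[3,-1,0,1]] U=[[-3,-3,-2,0],[0,-2,1,-1],[0,0,1,-3],[0,0,0,3]]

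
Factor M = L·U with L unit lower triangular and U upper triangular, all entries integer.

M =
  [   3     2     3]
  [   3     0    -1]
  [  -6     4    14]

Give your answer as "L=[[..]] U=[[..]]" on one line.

L=[[1,0,0],[1,1,0],[-2,-4,1]] U=[[3,2,3],[0,-2,-4],[0,0,4]]

  row1 -= 1·row0 → [0,-2,-4]
  row2 -= -2·row0 → [0,8,20]
  row2 -= -4·row1 → [0,0,4]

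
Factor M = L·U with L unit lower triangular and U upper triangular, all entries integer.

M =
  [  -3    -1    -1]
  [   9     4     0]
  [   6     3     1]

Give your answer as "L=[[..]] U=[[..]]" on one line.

L=[[1,0,0],[-3,1,0],[-2,1,1]] U=[[-3,-1,-1],[0,1,-3],[0,0,2]]

  R1 -= -3·R0 → [0,1,-3]
  R2 -= -2·R0 → [0,1,-1]
  R2 -= 1·R1 → [0,0,2]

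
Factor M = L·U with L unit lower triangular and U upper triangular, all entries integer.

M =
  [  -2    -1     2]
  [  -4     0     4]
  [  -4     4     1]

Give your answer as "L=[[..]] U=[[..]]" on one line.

L=[[1,0,0],[2,1,0],[2,3,1]] U=[[-2,-1,2],[0,2,0],[0,0,-3]]

  r1 -= 2·r0 → [0,2,0]
  r2 -= 2·r0 → [0,6,-3]
  r2 -= 3·r1 → [0,0,-3]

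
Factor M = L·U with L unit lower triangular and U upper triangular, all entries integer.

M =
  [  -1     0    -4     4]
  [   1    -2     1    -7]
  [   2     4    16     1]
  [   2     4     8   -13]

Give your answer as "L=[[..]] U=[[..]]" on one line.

L=[[1,0,0,0],[-1,1,0,0],[-2,-2,1,0],[-2,-2,-3,1]] U=[[-1,0,-4,4],[0,-2,-3,-3],[0,0,2,3],[0,0,0,-2]]

  row1 -= -1·row0 → [0,-2,-3,-3]
  row2 -= -2·row0 → [0,4,8,9]
  row3 -= -2·row0 → [0,4,0,-5]
  row2 -= -2·row1 → [0,0,2,3]
  row3 -= -2·row1 → [0,0,-6,-11]
  row3 -= -3·row2 → [0,0,0,-2]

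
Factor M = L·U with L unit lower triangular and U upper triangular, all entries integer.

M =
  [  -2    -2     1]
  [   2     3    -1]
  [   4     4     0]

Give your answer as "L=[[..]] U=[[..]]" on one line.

L=[[1,0,0],[-1,1,0],[-2,0,1]] U=[[-2,-2,1],[0,1,0],[0,0,2]]

  row1 -= -1·row0 → [0,1,0]
  row2 -= -2·row0 → [0,0,2]
  row2 -= 0·row1 → [0,0,2]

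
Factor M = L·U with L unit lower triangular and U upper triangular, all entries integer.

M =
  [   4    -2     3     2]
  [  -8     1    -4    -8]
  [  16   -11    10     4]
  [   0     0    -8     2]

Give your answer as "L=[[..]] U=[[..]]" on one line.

L=[[1,0,0,0],[-2,1,0,0],[4,1,1,0],[0,0,2,1]] U=[[4,-2,3,2],[0,-3,2,-4],[0,0,-4,0],[0,0,0,2]]

  R1 -= -2·R0 → [0,-3,2,-4]
  R2 -= 4·R0 → [0,-3,-2,-4]
  R3 -= 0·R0 → [0,0,-8,2]
  R2 -= 1·R1 → [0,0,-4,0]
  R3 -= 0·R1 → [0,0,-8,2]
  R3 -= 2·R2 → [0,0,0,2]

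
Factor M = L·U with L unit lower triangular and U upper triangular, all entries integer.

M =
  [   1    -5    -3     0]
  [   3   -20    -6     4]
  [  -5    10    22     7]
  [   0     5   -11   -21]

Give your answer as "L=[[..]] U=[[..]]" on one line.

  row1 -= 3·row0 → [0,-5,3,4]
  row2 -= -5·row0 → [0,-15,7,7]
  row3 -= 0·row0 → [0,5,-11,-21]
  row2 -= 3·row1 → [0,0,-2,-5]
  row3 -= -1·row1 → [0,0,-8,-17]
  row3 -= 4·row2 → [0,0,0,3]

L=[[1,0,0,0],[3,1,0,0],[-5,3,1,0],[0,-1,4,1]] U=[[1,-5,-3,0],[0,-5,3,4],[0,0,-2,-5],[0,0,0,3]]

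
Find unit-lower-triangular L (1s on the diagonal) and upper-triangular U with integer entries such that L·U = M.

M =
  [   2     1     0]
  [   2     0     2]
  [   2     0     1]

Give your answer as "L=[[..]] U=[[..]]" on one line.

L=[[1,0,0],[1,1,0],[1,1,1]] U=[[2,1,0],[0,-1,2],[0,0,-1]]

  R1 -= 1·R0 → [0,-1,2]
  R2 -= 1·R0 → [0,-1,1]
  R2 -= 1·R1 → [0,0,-1]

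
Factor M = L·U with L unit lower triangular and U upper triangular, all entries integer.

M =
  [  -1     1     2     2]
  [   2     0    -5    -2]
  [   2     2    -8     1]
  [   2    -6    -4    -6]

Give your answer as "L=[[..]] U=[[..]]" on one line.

  R1 -= -2·R0 → [0,2,-1,2]
  R2 -= -2·R0 → [0,4,-4,5]
  R3 -= -2·R0 → [0,-4,0,-2]
  R2 -= 2·R1 → [0,0,-2,1]
  R3 -= -2·R1 → [0,0,-2,2]
  R3 -= 1·R2 → [0,0,0,1]

L=[[1,0,0,0],[-2,1,0,0],[-2,2,1,0],[-2,-2,1,1]] U=[[-1,1,2,2],[0,2,-1,2],[0,0,-2,1],[0,0,0,1]]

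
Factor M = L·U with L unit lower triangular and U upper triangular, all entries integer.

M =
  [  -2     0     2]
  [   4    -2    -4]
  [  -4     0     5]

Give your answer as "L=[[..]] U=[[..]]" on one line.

L=[[1,0,0],[-2,1,0],[2,0,1]] U=[[-2,0,2],[0,-2,0],[0,0,1]]

  r1 -= -2·r0 → [0,-2,0]
  r2 -= 2·r0 → [0,0,1]
  r2 -= 0·r1 → [0,0,1]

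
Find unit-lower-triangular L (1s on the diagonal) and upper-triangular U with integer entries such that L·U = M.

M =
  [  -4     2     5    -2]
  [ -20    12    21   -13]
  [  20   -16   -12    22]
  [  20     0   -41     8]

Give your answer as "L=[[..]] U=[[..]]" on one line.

L=[[1,0,0,0],[5,1,0,0],[-5,-3,1,0],[-5,5,4,1]] U=[[-4,2,5,-2],[0,2,-4,-3],[0,0,1,3],[0,0,0,1]]

  row1 -= 5·row0 → [0,2,-4,-3]
  row2 -= -5·row0 → [0,-6,13,12]
  row3 -= -5·row0 → [0,10,-16,-2]
  row2 -= -3·row1 → [0,0,1,3]
  row3 -= 5·row1 → [0,0,4,13]
  row3 -= 4·row2 → [0,0,0,1]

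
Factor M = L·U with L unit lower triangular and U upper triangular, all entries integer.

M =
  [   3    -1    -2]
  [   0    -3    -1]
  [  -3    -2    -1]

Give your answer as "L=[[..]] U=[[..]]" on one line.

L=[[1,0,0],[0,1,0],[-1,1,1]] U=[[3,-1,-2],[0,-3,-1],[0,0,-2]]

  R1 -= 0·R0 → [0,-3,-1]
  R2 -= -1·R0 → [0,-3,-3]
  R2 -= 1·R1 → [0,0,-2]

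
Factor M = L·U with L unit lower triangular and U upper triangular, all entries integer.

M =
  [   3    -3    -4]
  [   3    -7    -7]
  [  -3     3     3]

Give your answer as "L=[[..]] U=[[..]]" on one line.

  row1 -= 1·row0 → [0,-4,-3]
  row2 -= -1·row0 → [0,0,-1]
  row2 -= 0·row1 → [0,0,-1]

L=[[1,0,0],[1,1,0],[-1,0,1]] U=[[3,-3,-4],[0,-4,-3],[0,0,-1]]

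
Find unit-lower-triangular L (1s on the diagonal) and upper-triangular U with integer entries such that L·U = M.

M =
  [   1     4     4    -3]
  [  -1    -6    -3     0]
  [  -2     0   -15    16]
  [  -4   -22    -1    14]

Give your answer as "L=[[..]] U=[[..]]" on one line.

L=[[1,0,0,0],[-1,1,0,0],[-2,-4,1,0],[-4,3,-4,1]] U=[[1,4,4,-3],[0,-2,1,-3],[0,0,-3,-2],[0,0,0,3]]

  R1 -= -1·R0 → [0,-2,1,-3]
  R2 -= -2·R0 → [0,8,-7,10]
  R3 -= -4·R0 → [0,-6,15,2]
  R2 -= -4·R1 → [0,0,-3,-2]
  R3 -= 3·R1 → [0,0,12,11]
  R3 -= -4·R2 → [0,0,0,3]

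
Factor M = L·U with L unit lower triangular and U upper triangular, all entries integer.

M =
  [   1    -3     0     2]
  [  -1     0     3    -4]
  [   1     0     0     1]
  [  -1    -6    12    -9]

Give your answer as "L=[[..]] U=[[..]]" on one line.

  R1 -= -1·R0 → [0,-3,3,-2]
  R2 -= 1·R0 → [0,3,0,-1]
  R3 -= -1·R0 → [0,-9,12,-7]
  R2 -= -1·R1 → [0,0,3,-3]
  R3 -= 3·R1 → [0,0,3,-1]
  R3 -= 1·R2 → [0,0,0,2]

L=[[1,0,0,0],[-1,1,0,0],[1,-1,1,0],[-1,3,1,1]] U=[[1,-3,0,2],[0,-3,3,-2],[0,0,3,-3],[0,0,0,2]]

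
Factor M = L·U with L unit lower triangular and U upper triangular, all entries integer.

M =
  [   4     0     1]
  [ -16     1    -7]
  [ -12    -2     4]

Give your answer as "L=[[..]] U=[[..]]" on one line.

  R1 -= -4·R0 → [0,1,-3]
  R2 -= -3·R0 → [0,-2,7]
  R2 -= -2·R1 → [0,0,1]

L=[[1,0,0],[-4,1,0],[-3,-2,1]] U=[[4,0,1],[0,1,-3],[0,0,1]]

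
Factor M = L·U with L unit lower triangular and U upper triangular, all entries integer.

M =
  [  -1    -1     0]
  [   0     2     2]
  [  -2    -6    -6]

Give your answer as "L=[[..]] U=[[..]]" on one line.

  row1 -= 0·row0 → [0,2,2]
  row2 -= 2·row0 → [0,-4,-6]
  row2 -= -2·row1 → [0,0,-2]

L=[[1,0,0],[0,1,0],[2,-2,1]] U=[[-1,-1,0],[0,2,2],[0,0,-2]]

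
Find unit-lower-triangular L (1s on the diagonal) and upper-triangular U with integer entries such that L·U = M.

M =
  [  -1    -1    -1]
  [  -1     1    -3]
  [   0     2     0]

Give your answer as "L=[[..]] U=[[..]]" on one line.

  R1 -= 1·R0 → [0,2,-2]
  R2 -= 0·R0 → [0,2,0]
  R2 -= 1·R1 → [0,0,2]

L=[[1,0,0],[1,1,0],[0,1,1]] U=[[-1,-1,-1],[0,2,-2],[0,0,2]]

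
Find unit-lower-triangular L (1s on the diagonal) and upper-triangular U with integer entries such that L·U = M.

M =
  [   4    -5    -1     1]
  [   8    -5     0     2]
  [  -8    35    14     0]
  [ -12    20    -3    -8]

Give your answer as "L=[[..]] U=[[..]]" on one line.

L=[[1,0,0,0],[2,1,0,0],[-2,5,1,0],[-3,1,-4,1]] U=[[4,-5,-1,1],[0,5,2,0],[0,0,2,2],[0,0,0,3]]

  R1 -= 2·R0 → [0,5,2,0]
  R2 -= -2·R0 → [0,25,12,2]
  R3 -= -3·R0 → [0,5,-6,-5]
  R2 -= 5·R1 → [0,0,2,2]
  R3 -= 1·R1 → [0,0,-8,-5]
  R3 -= -4·R2 → [0,0,0,3]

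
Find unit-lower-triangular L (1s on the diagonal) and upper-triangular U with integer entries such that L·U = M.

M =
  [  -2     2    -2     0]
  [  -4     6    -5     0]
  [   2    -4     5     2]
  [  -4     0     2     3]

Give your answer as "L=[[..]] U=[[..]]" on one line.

L=[[1,0,0,0],[2,1,0,0],[-1,-1,1,0],[2,-2,2,1]] U=[[-2,2,-2,0],[0,2,-1,0],[0,0,2,2],[0,0,0,-1]]

  r1 -= 2·r0 → [0,2,-1,0]
  r2 -= -1·r0 → [0,-2,3,2]
  r3 -= 2·r0 → [0,-4,6,3]
  r2 -= -1·r1 → [0,0,2,2]
  r3 -= -2·r1 → [0,0,4,3]
  r3 -= 2·r2 → [0,0,0,-1]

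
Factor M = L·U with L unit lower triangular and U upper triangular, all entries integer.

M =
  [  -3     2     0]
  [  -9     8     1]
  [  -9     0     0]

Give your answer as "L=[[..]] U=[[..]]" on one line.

  r1 -= 3·r0 → [0,2,1]
  r2 -= 3·r0 → [0,-6,0]
  r2 -= -3·r1 → [0,0,3]

L=[[1,0,0],[3,1,0],[3,-3,1]] U=[[-3,2,0],[0,2,1],[0,0,3]]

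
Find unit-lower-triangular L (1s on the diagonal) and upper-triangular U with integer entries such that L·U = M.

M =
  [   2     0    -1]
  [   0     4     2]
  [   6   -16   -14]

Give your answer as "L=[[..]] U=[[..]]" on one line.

  row1 -= 0·row0 → [0,4,2]
  row2 -= 3·row0 → [0,-16,-11]
  row2 -= -4·row1 → [0,0,-3]

L=[[1,0,0],[0,1,0],[3,-4,1]] U=[[2,0,-1],[0,4,2],[0,0,-3]]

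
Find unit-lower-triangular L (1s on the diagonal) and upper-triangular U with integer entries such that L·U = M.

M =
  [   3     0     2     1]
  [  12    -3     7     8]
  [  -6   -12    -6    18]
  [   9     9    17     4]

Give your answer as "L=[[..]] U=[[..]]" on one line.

L=[[1,0,0,0],[4,1,0,0],[-2,4,1,0],[3,-3,4,1]] U=[[3,0,2,1],[0,-3,-1,4],[0,0,2,4],[0,0,0,-3]]

  row1 -= 4·row0 → [0,-3,-1,4]
  row2 -= -2·row0 → [0,-12,-2,20]
  row3 -= 3·row0 → [0,9,11,1]
  row2 -= 4·row1 → [0,0,2,4]
  row3 -= -3·row1 → [0,0,8,13]
  row3 -= 4·row2 → [0,0,0,-3]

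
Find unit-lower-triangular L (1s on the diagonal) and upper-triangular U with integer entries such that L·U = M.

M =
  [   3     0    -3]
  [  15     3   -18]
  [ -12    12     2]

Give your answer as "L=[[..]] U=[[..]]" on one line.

L=[[1,0,0],[5,1,0],[-4,4,1]] U=[[3,0,-3],[0,3,-3],[0,0,2]]

  r1 -= 5·r0 → [0,3,-3]
  r2 -= -4·r0 → [0,12,-10]
  r2 -= 4·r1 → [0,0,2]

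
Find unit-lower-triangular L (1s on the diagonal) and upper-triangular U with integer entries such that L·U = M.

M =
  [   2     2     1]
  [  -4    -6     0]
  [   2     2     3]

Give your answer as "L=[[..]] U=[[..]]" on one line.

  r1 -= -2·r0 → [0,-2,2]
  r2 -= 1·r0 → [0,0,2]
  r2 -= 0·r1 → [0,0,2]

L=[[1,0,0],[-2,1,0],[1,0,1]] U=[[2,2,1],[0,-2,2],[0,0,2]]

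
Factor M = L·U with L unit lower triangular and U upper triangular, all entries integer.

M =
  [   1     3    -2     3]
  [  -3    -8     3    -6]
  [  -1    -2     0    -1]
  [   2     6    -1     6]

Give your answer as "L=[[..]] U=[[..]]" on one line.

L=[[1,0,0,0],[-3,1,0,0],[-1,1,1,0],[2,0,3,1]] U=[[1,3,-2,3],[0,1,-3,3],[0,0,1,-1],[0,0,0,3]]

  R1 -= -3·R0 → [0,1,-3,3]
  R2 -= -1·R0 → [0,1,-2,2]
  R3 -= 2·R0 → [0,0,3,0]
  R2 -= 1·R1 → [0,0,1,-1]
  R3 -= 0·R1 → [0,0,3,0]
  R3 -= 3·R2 → [0,0,0,3]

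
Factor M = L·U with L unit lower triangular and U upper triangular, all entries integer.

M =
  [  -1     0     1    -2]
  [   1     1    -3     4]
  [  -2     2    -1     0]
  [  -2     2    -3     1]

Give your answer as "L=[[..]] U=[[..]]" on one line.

L=[[1,0,0,0],[-1,1,0,0],[2,2,1,0],[2,2,-1,1]] U=[[-1,0,1,-2],[0,1,-2,2],[0,0,1,0],[0,0,0,1]]

  r1 -= -1·r0 → [0,1,-2,2]
  r2 -= 2·r0 → [0,2,-3,4]
  r3 -= 2·r0 → [0,2,-5,5]
  r2 -= 2·r1 → [0,0,1,0]
  r3 -= 2·r1 → [0,0,-1,1]
  r3 -= -1·r2 → [0,0,0,1]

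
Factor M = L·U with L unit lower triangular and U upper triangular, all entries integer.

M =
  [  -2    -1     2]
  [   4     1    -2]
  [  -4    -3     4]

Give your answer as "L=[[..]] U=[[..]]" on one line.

L=[[1,0,0],[-2,1,0],[2,1,1]] U=[[-2,-1,2],[0,-1,2],[0,0,-2]]

  R1 -= -2·R0 → [0,-1,2]
  R2 -= 2·R0 → [0,-1,0]
  R2 -= 1·R1 → [0,0,-2]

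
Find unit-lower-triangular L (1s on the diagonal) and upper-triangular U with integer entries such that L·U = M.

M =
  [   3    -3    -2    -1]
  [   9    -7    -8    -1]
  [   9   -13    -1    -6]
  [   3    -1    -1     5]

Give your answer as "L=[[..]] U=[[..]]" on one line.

  R1 -= 3·R0 → [0,2,-2,2]
  R2 -= 3·R0 → [0,-4,5,-3]
  R3 -= 1·R0 → [0,2,1,6]
  R2 -= -2·R1 → [0,0,1,1]
  R3 -= 1·R1 → [0,0,3,4]
  R3 -= 3·R2 → [0,0,0,1]

L=[[1,0,0,0],[3,1,0,0],[3,-2,1,0],[1,1,3,1]] U=[[3,-3,-2,-1],[0,2,-2,2],[0,0,1,1],[0,0,0,1]]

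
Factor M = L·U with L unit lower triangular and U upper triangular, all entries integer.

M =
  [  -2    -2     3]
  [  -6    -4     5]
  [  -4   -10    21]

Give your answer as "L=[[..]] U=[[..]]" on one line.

  R1 -= 3·R0 → [0,2,-4]
  R2 -= 2·R0 → [0,-6,15]
  R2 -= -3·R1 → [0,0,3]

L=[[1,0,0],[3,1,0],[2,-3,1]] U=[[-2,-2,3],[0,2,-4],[0,0,3]]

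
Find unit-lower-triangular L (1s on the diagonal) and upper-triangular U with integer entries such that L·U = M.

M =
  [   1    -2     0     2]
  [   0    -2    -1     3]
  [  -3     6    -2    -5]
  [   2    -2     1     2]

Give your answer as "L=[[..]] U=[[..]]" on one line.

  row1 -= 0·row0 → [0,-2,-1,3]
  row2 -= -3·row0 → [0,0,-2,1]
  row3 -= 2·row0 → [0,2,1,-2]
  row2 -= 0·row1 → [0,0,-2,1]
  row3 -= -1·row1 → [0,0,0,1]
  row3 -= 0·row2 → [0,0,0,1]

L=[[1,0,0,0],[0,1,0,0],[-3,0,1,0],[2,-1,0,1]] U=[[1,-2,0,2],[0,-2,-1,3],[0,0,-2,1],[0,0,0,1]]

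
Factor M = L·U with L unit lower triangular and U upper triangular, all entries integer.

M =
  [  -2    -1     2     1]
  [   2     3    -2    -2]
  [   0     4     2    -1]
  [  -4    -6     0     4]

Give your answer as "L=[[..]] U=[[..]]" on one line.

  R1 -= -1·R0 → [0,2,0,-1]
  R2 -= 0·R0 → [0,4,2,-1]
  R3 -= 2·R0 → [0,-4,-4,2]
  R2 -= 2·R1 → [0,0,2,1]
  R3 -= -2·R1 → [0,0,-4,0]
  R3 -= -2·R2 → [0,0,0,2]

L=[[1,0,0,0],[-1,1,0,0],[0,2,1,0],[2,-2,-2,1]] U=[[-2,-1,2,1],[0,2,0,-1],[0,0,2,1],[0,0,0,2]]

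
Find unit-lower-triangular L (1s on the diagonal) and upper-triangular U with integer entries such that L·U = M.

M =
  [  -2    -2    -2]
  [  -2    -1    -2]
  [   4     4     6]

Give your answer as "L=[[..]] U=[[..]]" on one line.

L=[[1,0,0],[1,1,0],[-2,0,1]] U=[[-2,-2,-2],[0,1,0],[0,0,2]]

  row1 -= 1·row0 → [0,1,0]
  row2 -= -2·row0 → [0,0,2]
  row2 -= 0·row1 → [0,0,2]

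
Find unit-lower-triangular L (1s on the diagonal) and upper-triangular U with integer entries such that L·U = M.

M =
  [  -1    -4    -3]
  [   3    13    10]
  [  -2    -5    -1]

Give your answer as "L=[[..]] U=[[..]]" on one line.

L=[[1,0,0],[-3,1,0],[2,3,1]] U=[[-1,-4,-3],[0,1,1],[0,0,2]]

  R1 -= -3·R0 → [0,1,1]
  R2 -= 2·R0 → [0,3,5]
  R2 -= 3·R1 → [0,0,2]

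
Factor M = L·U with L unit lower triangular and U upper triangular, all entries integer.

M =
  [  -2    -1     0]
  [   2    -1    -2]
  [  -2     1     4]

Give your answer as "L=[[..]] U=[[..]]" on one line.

L=[[1,0,0],[-1,1,0],[1,-1,1]] U=[[-2,-1,0],[0,-2,-2],[0,0,2]]

  r1 -= -1·r0 → [0,-2,-2]
  r2 -= 1·r0 → [0,2,4]
  r2 -= -1·r1 → [0,0,2]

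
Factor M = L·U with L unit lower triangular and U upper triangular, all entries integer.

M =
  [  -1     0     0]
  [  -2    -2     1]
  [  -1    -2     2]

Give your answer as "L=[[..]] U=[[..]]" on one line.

  r1 -= 2·r0 → [0,-2,1]
  r2 -= 1·r0 → [0,-2,2]
  r2 -= 1·r1 → [0,0,1]

L=[[1,0,0],[2,1,0],[1,1,1]] U=[[-1,0,0],[0,-2,1],[0,0,1]]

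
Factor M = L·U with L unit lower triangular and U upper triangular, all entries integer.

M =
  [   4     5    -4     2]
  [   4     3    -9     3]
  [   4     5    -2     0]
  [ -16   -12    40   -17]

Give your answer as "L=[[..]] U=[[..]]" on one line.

  r1 -= 1·r0 → [0,-2,-5,1]
  r2 -= 1·r0 → [0,0,2,-2]
  r3 -= -4·r0 → [0,8,24,-9]
  r2 -= 0·r1 → [0,0,2,-2]
  r3 -= -4·r1 → [0,0,4,-5]
  r3 -= 2·r2 → [0,0,0,-1]

L=[[1,0,0,0],[1,1,0,0],[1,0,1,0],[-4,-4,2,1]] U=[[4,5,-4,2],[0,-2,-5,1],[0,0,2,-2],[0,0,0,-1]]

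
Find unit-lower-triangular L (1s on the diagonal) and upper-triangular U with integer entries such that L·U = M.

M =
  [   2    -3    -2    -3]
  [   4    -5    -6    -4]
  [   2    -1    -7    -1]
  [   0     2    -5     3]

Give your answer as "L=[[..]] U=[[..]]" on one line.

L=[[1,0,0,0],[2,1,0,0],[1,2,1,0],[0,2,1,1]] U=[[2,-3,-2,-3],[0,1,-2,2],[0,0,-1,-2],[0,0,0,1]]

  r1 -= 2·r0 → [0,1,-2,2]
  r2 -= 1·r0 → [0,2,-5,2]
  r3 -= 0·r0 → [0,2,-5,3]
  r2 -= 2·r1 → [0,0,-1,-2]
  r3 -= 2·r1 → [0,0,-1,-1]
  r3 -= 1·r2 → [0,0,0,1]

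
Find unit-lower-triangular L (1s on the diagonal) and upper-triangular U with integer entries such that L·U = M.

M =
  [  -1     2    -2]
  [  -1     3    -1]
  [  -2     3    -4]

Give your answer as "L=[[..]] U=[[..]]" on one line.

L=[[1,0,0],[1,1,0],[2,-1,1]] U=[[-1,2,-2],[0,1,1],[0,0,1]]

  row1 -= 1·row0 → [0,1,1]
  row2 -= 2·row0 → [0,-1,0]
  row2 -= -1·row1 → [0,0,1]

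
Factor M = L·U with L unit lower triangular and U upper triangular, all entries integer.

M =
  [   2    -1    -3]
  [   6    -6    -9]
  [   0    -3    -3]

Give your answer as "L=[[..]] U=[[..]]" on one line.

  row1 -= 3·row0 → [0,-3,0]
  row2 -= 0·row0 → [0,-3,-3]
  row2 -= 1·row1 → [0,0,-3]

L=[[1,0,0],[3,1,0],[0,1,1]] U=[[2,-1,-3],[0,-3,0],[0,0,-3]]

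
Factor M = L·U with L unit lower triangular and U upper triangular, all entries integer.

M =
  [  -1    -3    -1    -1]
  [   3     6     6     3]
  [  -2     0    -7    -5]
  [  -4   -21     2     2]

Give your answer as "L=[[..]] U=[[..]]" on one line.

L=[[1,0,0,0],[-3,1,0,0],[2,-2,1,0],[4,3,-3,1]] U=[[-1,-3,-1,-1],[0,-3,3,0],[0,0,1,-3],[0,0,0,-3]]

  R1 -= -3·R0 → [0,-3,3,0]
  R2 -= 2·R0 → [0,6,-5,-3]
  R3 -= 4·R0 → [0,-9,6,6]
  R2 -= -2·R1 → [0,0,1,-3]
  R3 -= 3·R1 → [0,0,-3,6]
  R3 -= -3·R2 → [0,0,0,-3]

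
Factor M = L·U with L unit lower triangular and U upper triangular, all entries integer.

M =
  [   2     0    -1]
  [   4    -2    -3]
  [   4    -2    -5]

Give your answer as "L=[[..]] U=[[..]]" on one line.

  r1 -= 2·r0 → [0,-2,-1]
  r2 -= 2·r0 → [0,-2,-3]
  r2 -= 1·r1 → [0,0,-2]

L=[[1,0,0],[2,1,0],[2,1,1]] U=[[2,0,-1],[0,-2,-1],[0,0,-2]]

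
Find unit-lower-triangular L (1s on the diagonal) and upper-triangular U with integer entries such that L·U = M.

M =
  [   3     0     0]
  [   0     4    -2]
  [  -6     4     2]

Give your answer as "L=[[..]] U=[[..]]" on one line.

L=[[1,0,0],[0,1,0],[-2,1,1]] U=[[3,0,0],[0,4,-2],[0,0,4]]

  R1 -= 0·R0 → [0,4,-2]
  R2 -= -2·R0 → [0,4,2]
  R2 -= 1·R1 → [0,0,4]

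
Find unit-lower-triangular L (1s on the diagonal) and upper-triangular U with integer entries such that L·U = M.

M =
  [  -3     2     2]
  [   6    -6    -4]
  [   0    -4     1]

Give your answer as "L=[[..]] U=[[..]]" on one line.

L=[[1,0,0],[-2,1,0],[0,2,1]] U=[[-3,2,2],[0,-2,0],[0,0,1]]

  r1 -= -2·r0 → [0,-2,0]
  r2 -= 0·r0 → [0,-4,1]
  r2 -= 2·r1 → [0,0,1]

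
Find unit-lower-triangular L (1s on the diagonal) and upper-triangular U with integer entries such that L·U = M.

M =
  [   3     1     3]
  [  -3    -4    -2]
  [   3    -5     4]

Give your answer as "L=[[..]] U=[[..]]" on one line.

  row1 -= -1·row0 → [0,-3,1]
  row2 -= 1·row0 → [0,-6,1]
  row2 -= 2·row1 → [0,0,-1]

L=[[1,0,0],[-1,1,0],[1,2,1]] U=[[3,1,3],[0,-3,1],[0,0,-1]]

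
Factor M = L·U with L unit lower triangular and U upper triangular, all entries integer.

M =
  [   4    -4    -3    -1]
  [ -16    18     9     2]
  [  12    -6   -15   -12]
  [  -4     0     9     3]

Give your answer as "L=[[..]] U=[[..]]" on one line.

L=[[1,0,0,0],[-4,1,0,0],[3,3,1,0],[-1,-2,0,1]] U=[[4,-4,-3,-1],[0,2,-3,-2],[0,0,3,-3],[0,0,0,-2]]

  row1 -= -4·row0 → [0,2,-3,-2]
  row2 -= 3·row0 → [0,6,-6,-9]
  row3 -= -1·row0 → [0,-4,6,2]
  row2 -= 3·row1 → [0,0,3,-3]
  row3 -= -2·row1 → [0,0,0,-2]
  row3 -= 0·row2 → [0,0,0,-2]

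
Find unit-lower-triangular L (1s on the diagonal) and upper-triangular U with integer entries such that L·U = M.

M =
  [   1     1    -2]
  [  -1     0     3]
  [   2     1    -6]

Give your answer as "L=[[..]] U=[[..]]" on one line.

  R1 -= -1·R0 → [0,1,1]
  R2 -= 2·R0 → [0,-1,-2]
  R2 -= -1·R1 → [0,0,-1]

L=[[1,0,0],[-1,1,0],[2,-1,1]] U=[[1,1,-2],[0,1,1],[0,0,-1]]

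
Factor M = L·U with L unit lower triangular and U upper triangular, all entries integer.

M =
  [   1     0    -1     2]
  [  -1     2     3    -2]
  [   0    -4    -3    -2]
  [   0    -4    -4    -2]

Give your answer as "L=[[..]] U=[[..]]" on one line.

L=[[1,0,0,0],[-1,1,0,0],[0,-2,1,0],[0,-2,0,1]] U=[[1,0,-1,2],[0,2,2,0],[0,0,1,-2],[0,0,0,-2]]

  R1 -= -1·R0 → [0,2,2,0]
  R2 -= 0·R0 → [0,-4,-3,-2]
  R3 -= 0·R0 → [0,-4,-4,-2]
  R2 -= -2·R1 → [0,0,1,-2]
  R3 -= -2·R1 → [0,0,0,-2]
  R3 -= 0·R2 → [0,0,0,-2]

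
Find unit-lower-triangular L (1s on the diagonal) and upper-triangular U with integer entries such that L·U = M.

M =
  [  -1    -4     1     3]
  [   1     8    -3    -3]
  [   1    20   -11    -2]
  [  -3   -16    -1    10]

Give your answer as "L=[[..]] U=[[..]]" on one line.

  R1 -= -1·R0 → [0,4,-2,0]
  R2 -= -1·R0 → [0,16,-10,1]
  R3 -= 3·R0 → [0,-4,-4,1]
  R2 -= 4·R1 → [0,0,-2,1]
  R3 -= -1·R1 → [0,0,-6,1]
  R3 -= 3·R2 → [0,0,0,-2]

L=[[1,0,0,0],[-1,1,0,0],[-1,4,1,0],[3,-1,3,1]] U=[[-1,-4,1,3],[0,4,-2,0],[0,0,-2,1],[0,0,0,-2]]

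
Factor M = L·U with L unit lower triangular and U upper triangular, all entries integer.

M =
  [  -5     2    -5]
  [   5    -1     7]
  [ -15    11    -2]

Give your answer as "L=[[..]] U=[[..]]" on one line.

  r1 -= -1·r0 → [0,1,2]
  r2 -= 3·r0 → [0,5,13]
  r2 -= 5·r1 → [0,0,3]

L=[[1,0,0],[-1,1,0],[3,5,1]] U=[[-5,2,-5],[0,1,2],[0,0,3]]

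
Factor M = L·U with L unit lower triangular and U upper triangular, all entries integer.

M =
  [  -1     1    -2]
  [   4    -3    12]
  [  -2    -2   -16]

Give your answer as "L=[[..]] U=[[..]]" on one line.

  R1 -= -4·R0 → [0,1,4]
  R2 -= 2·R0 → [0,-4,-12]
  R2 -= -4·R1 → [0,0,4]

L=[[1,0,0],[-4,1,0],[2,-4,1]] U=[[-1,1,-2],[0,1,4],[0,0,4]]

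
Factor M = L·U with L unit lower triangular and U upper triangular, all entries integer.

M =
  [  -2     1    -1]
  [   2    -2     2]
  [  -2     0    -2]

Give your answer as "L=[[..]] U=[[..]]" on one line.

  row1 -= -1·row0 → [0,-1,1]
  row2 -= 1·row0 → [0,-1,-1]
  row2 -= 1·row1 → [0,0,-2]

L=[[1,0,0],[-1,1,0],[1,1,1]] U=[[-2,1,-1],[0,-1,1],[0,0,-2]]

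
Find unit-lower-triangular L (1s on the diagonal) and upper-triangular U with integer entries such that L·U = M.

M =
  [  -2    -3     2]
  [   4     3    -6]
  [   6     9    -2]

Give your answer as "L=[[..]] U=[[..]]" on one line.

  R1 -= -2·R0 → [0,-3,-2]
  R2 -= -3·R0 → [0,0,4]
  R2 -= 0·R1 → [0,0,4]

L=[[1,0,0],[-2,1,0],[-3,0,1]] U=[[-2,-3,2],[0,-3,-2],[0,0,4]]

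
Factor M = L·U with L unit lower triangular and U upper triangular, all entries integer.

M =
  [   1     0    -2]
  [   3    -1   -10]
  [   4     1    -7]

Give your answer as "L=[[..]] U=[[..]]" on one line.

L=[[1,0,0],[3,1,0],[4,-1,1]] U=[[1,0,-2],[0,-1,-4],[0,0,-3]]

  r1 -= 3·r0 → [0,-1,-4]
  r2 -= 4·r0 → [0,1,1]
  r2 -= -1·r1 → [0,0,-3]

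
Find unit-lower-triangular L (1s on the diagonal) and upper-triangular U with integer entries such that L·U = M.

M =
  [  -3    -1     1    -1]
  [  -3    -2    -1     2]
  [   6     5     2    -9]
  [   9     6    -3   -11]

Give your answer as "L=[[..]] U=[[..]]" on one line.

  R1 -= 1·R0 → [0,-1,-2,3]
  R2 -= -2·R0 → [0,3,4,-11]
  R3 -= -3·R0 → [0,3,0,-14]
  R2 -= -3·R1 → [0,0,-2,-2]
  R3 -= -3·R1 → [0,0,-6,-5]
  R3 -= 3·R2 → [0,0,0,1]

L=[[1,0,0,0],[1,1,0,0],[-2,-3,1,0],[-3,-3,3,1]] U=[[-3,-1,1,-1],[0,-1,-2,3],[0,0,-2,-2],[0,0,0,1]]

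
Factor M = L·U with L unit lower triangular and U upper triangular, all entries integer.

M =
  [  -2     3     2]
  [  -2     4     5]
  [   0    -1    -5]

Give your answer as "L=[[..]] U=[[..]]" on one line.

L=[[1,0,0],[1,1,0],[0,-1,1]] U=[[-2,3,2],[0,1,3],[0,0,-2]]

  R1 -= 1·R0 → [0,1,3]
  R2 -= 0·R0 → [0,-1,-5]
  R2 -= -1·R1 → [0,0,-2]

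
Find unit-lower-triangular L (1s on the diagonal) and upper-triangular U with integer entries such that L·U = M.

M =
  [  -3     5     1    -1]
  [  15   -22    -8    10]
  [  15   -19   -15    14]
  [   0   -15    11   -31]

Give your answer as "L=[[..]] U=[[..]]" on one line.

L=[[1,0,0,0],[-5,1,0,0],[-5,2,1,0],[0,-5,1,1]] U=[[-3,5,1,-1],[0,3,-3,5],[0,0,-4,-1],[0,0,0,-5]]

  R1 -= -5·R0 → [0,3,-3,5]
  R2 -= -5·R0 → [0,6,-10,9]
  R3 -= 0·R0 → [0,-15,11,-31]
  R2 -= 2·R1 → [0,0,-4,-1]
  R3 -= -5·R1 → [0,0,-4,-6]
  R3 -= 1·R2 → [0,0,0,-5]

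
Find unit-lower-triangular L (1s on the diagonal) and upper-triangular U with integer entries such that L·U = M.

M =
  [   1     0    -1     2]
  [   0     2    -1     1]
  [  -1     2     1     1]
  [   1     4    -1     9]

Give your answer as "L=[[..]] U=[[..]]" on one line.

L=[[1,0,0,0],[0,1,0,0],[-1,1,1,0],[1,2,2,1]] U=[[1,0,-1,2],[0,2,-1,1],[0,0,1,2],[0,0,0,1]]

  r1 -= 0·r0 → [0,2,-1,1]
  r2 -= -1·r0 → [0,2,0,3]
  r3 -= 1·r0 → [0,4,0,7]
  r2 -= 1·r1 → [0,0,1,2]
  r3 -= 2·r1 → [0,0,2,5]
  r3 -= 2·r2 → [0,0,0,1]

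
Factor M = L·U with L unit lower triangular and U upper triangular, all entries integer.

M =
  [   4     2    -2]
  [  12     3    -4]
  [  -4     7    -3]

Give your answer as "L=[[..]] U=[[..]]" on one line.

  row1 -= 3·row0 → [0,-3,2]
  row2 -= -1·row0 → [0,9,-5]
  row2 -= -3·row1 → [0,0,1]

L=[[1,0,0],[3,1,0],[-1,-3,1]] U=[[4,2,-2],[0,-3,2],[0,0,1]]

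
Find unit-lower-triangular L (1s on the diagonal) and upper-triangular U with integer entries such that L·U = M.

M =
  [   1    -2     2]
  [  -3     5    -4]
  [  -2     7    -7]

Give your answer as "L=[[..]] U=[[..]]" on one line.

  R1 -= -3·R0 → [0,-1,2]
  R2 -= -2·R0 → [0,3,-3]
  R2 -= -3·R1 → [0,0,3]

L=[[1,0,0],[-3,1,0],[-2,-3,1]] U=[[1,-2,2],[0,-1,2],[0,0,3]]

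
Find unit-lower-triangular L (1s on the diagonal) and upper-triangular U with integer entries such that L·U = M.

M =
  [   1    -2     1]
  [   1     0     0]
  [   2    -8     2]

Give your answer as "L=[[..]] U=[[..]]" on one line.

L=[[1,0,0],[1,1,0],[2,-2,1]] U=[[1,-2,1],[0,2,-1],[0,0,-2]]

  R1 -= 1·R0 → [0,2,-1]
  R2 -= 2·R0 → [0,-4,0]
  R2 -= -2·R1 → [0,0,-2]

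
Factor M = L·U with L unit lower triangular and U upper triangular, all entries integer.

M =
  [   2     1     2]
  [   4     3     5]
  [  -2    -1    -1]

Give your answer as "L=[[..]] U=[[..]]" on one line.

  row1 -= 2·row0 → [0,1,1]
  row2 -= -1·row0 → [0,0,1]
  row2 -= 0·row1 → [0,0,1]

L=[[1,0,0],[2,1,0],[-1,0,1]] U=[[2,1,2],[0,1,1],[0,0,1]]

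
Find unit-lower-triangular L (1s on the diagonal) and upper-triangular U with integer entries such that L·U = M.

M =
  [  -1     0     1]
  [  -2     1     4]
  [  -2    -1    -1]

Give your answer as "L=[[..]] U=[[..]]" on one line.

L=[[1,0,0],[2,1,0],[2,-1,1]] U=[[-1,0,1],[0,1,2],[0,0,-1]]

  row1 -= 2·row0 → [0,1,2]
  row2 -= 2·row0 → [0,-1,-3]
  row2 -= -1·row1 → [0,0,-1]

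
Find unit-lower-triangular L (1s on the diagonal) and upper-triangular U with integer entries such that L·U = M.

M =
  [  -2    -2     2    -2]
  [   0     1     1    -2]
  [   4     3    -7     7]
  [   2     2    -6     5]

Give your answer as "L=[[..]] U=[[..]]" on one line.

L=[[1,0,0,0],[0,1,0,0],[-2,-1,1,0],[-1,0,2,1]] U=[[-2,-2,2,-2],[0,1,1,-2],[0,0,-2,1],[0,0,0,1]]

  row1 -= 0·row0 → [0,1,1,-2]
  row2 -= -2·row0 → [0,-1,-3,3]
  row3 -= -1·row0 → [0,0,-4,3]
  row2 -= -1·row1 → [0,0,-2,1]
  row3 -= 0·row1 → [0,0,-4,3]
  row3 -= 2·row2 → [0,0,0,1]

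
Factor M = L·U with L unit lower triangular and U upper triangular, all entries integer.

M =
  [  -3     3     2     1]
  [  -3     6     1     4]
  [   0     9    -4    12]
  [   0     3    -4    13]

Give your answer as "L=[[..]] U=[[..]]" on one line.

L=[[1,0,0,0],[1,1,0,0],[0,3,1,0],[0,1,3,1]] U=[[-3,3,2,1],[0,3,-1,3],[0,0,-1,3],[0,0,0,1]]

  R1 -= 1·R0 → [0,3,-1,3]
  R2 -= 0·R0 → [0,9,-4,12]
  R3 -= 0·R0 → [0,3,-4,13]
  R2 -= 3·R1 → [0,0,-1,3]
  R3 -= 1·R1 → [0,0,-3,10]
  R3 -= 3·R2 → [0,0,0,1]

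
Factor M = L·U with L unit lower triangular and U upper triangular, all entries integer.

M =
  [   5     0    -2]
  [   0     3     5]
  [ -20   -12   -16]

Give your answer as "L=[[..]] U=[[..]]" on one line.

  row1 -= 0·row0 → [0,3,5]
  row2 -= -4·row0 → [0,-12,-24]
  row2 -= -4·row1 → [0,0,-4]

L=[[1,0,0],[0,1,0],[-4,-4,1]] U=[[5,0,-2],[0,3,5],[0,0,-4]]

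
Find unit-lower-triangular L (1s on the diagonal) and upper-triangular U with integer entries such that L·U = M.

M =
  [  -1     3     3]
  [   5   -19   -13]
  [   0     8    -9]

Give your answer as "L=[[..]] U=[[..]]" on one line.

  row1 -= -5·row0 → [0,-4,2]
  row2 -= 0·row0 → [0,8,-9]
  row2 -= -2·row1 → [0,0,-5]

L=[[1,0,0],[-5,1,0],[0,-2,1]] U=[[-1,3,3],[0,-4,2],[0,0,-5]]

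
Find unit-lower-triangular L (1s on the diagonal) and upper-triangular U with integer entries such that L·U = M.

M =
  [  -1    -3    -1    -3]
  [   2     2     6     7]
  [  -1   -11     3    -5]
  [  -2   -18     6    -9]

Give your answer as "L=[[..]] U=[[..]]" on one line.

  R1 -= -2·R0 → [0,-4,4,1]
  R2 -= 1·R0 → [0,-8,4,-2]
  R3 -= 2·R0 → [0,-12,8,-3]
  R2 -= 2·R1 → [0,0,-4,-4]
  R3 -= 3·R1 → [0,0,-4,-6]
  R3 -= 1·R2 → [0,0,0,-2]

L=[[1,0,0,0],[-2,1,0,0],[1,2,1,0],[2,3,1,1]] U=[[-1,-3,-1,-3],[0,-4,4,1],[0,0,-4,-4],[0,0,0,-2]]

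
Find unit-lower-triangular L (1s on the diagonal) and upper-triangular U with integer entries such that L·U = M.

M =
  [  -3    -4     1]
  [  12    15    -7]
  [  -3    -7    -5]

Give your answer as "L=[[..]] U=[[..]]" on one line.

L=[[1,0,0],[-4,1,0],[1,3,1]] U=[[-3,-4,1],[0,-1,-3],[0,0,3]]

  row1 -= -4·row0 → [0,-1,-3]
  row2 -= 1·row0 → [0,-3,-6]
  row2 -= 3·row1 → [0,0,3]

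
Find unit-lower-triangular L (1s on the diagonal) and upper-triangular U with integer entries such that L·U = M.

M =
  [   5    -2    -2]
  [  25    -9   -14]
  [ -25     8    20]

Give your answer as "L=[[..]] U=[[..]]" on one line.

L=[[1,0,0],[5,1,0],[-5,-2,1]] U=[[5,-2,-2],[0,1,-4],[0,0,2]]

  R1 -= 5·R0 → [0,1,-4]
  R2 -= -5·R0 → [0,-2,10]
  R2 -= -2·R1 → [0,0,2]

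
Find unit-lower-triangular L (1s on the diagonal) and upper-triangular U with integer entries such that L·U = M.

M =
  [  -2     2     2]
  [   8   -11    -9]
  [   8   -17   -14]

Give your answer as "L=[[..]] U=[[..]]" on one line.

  r1 -= -4·r0 → [0,-3,-1]
  r2 -= -4·r0 → [0,-9,-6]
  r2 -= 3·r1 → [0,0,-3]

L=[[1,0,0],[-4,1,0],[-4,3,1]] U=[[-2,2,2],[0,-3,-1],[0,0,-3]]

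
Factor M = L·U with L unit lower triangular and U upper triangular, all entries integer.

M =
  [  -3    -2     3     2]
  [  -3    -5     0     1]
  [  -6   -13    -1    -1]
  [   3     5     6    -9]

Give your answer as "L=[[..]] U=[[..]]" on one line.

  r1 -= 1·r0 → [0,-3,-3,-1]
  r2 -= 2·r0 → [0,-9,-7,-5]
  r3 -= -1·r0 → [0,3,9,-7]
  r2 -= 3·r1 → [0,0,2,-2]
  r3 -= -1·r1 → [0,0,6,-8]
  r3 -= 3·r2 → [0,0,0,-2]

L=[[1,0,0,0],[1,1,0,0],[2,3,1,0],[-1,-1,3,1]] U=[[-3,-2,3,2],[0,-3,-3,-1],[0,0,2,-2],[0,0,0,-2]]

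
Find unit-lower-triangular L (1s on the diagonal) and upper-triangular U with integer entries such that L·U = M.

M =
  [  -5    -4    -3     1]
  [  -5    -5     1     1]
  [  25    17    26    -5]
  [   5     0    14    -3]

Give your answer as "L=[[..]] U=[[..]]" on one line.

L=[[1,0,0,0],[1,1,0,0],[-5,3,1,0],[-1,4,5,1]] U=[[-5,-4,-3,1],[0,-1,4,0],[0,0,-1,0],[0,0,0,-2]]

  row1 -= 1·row0 → [0,-1,4,0]
  row2 -= -5·row0 → [0,-3,11,0]
  row3 -= -1·row0 → [0,-4,11,-2]
  row2 -= 3·row1 → [0,0,-1,0]
  row3 -= 4·row1 → [0,0,-5,-2]
  row3 -= 5·row2 → [0,0,0,-2]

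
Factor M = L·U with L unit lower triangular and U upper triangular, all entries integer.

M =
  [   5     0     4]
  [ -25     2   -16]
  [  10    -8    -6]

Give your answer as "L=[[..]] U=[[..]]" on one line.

L=[[1,0,0],[-5,1,0],[2,-4,1]] U=[[5,0,4],[0,2,4],[0,0,2]]

  R1 -= -5·R0 → [0,2,4]
  R2 -= 2·R0 → [0,-8,-14]
  R2 -= -4·R1 → [0,0,2]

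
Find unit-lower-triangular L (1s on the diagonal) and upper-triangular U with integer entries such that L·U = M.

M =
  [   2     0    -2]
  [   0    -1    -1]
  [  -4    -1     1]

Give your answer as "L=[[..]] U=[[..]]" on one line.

L=[[1,0,0],[0,1,0],[-2,1,1]] U=[[2,0,-2],[0,-1,-1],[0,0,-2]]

  R1 -= 0·R0 → [0,-1,-1]
  R2 -= -2·R0 → [0,-1,-3]
  R2 -= 1·R1 → [0,0,-2]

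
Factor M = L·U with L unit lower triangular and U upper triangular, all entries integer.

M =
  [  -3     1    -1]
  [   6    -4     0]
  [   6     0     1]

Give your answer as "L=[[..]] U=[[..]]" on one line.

L=[[1,0,0],[-2,1,0],[-2,-1,1]] U=[[-3,1,-1],[0,-2,-2],[0,0,-3]]

  r1 -= -2·r0 → [0,-2,-2]
  r2 -= -2·r0 → [0,2,-1]
  r2 -= -1·r1 → [0,0,-3]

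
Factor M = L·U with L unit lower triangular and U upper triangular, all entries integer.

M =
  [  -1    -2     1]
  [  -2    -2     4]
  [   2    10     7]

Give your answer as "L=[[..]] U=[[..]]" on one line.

  R1 -= 2·R0 → [0,2,2]
  R2 -= -2·R0 → [0,6,9]
  R2 -= 3·R1 → [0,0,3]

L=[[1,0,0],[2,1,0],[-2,3,1]] U=[[-1,-2,1],[0,2,2],[0,0,3]]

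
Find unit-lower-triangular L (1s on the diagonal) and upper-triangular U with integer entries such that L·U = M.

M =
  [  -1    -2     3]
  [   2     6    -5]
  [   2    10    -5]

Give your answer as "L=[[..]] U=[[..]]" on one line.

L=[[1,0,0],[-2,1,0],[-2,3,1]] U=[[-1,-2,3],[0,2,1],[0,0,-2]]

  row1 -= -2·row0 → [0,2,1]
  row2 -= -2·row0 → [0,6,1]
  row2 -= 3·row1 → [0,0,-2]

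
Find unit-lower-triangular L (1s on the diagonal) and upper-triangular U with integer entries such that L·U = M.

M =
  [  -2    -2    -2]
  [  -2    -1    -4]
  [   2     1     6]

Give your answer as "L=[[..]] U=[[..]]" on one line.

  row1 -= 1·row0 → [0,1,-2]
  row2 -= -1·row0 → [0,-1,4]
  row2 -= -1·row1 → [0,0,2]

L=[[1,0,0],[1,1,0],[-1,-1,1]] U=[[-2,-2,-2],[0,1,-2],[0,0,2]]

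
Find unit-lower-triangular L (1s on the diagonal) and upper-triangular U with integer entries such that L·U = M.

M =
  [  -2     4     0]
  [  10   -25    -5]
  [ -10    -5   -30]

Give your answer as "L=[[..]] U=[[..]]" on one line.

  row1 -= -5·row0 → [0,-5,-5]
  row2 -= 5·row0 → [0,-25,-30]
  row2 -= 5·row1 → [0,0,-5]

L=[[1,0,0],[-5,1,0],[5,5,1]] U=[[-2,4,0],[0,-5,-5],[0,0,-5]]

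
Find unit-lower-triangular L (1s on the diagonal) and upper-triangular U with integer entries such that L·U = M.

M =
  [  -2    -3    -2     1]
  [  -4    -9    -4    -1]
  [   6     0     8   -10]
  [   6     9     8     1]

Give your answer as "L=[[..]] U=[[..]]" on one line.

  r1 -= 2·r0 → [0,-3,0,-3]
  r2 -= -3·r0 → [0,-9,2,-7]
  r3 -= -3·r0 → [0,0,2,4]
  r2 -= 3·r1 → [0,0,2,2]
  r3 -= 0·r1 → [0,0,2,4]
  r3 -= 1·r2 → [0,0,0,2]

L=[[1,0,0,0],[2,1,0,0],[-3,3,1,0],[-3,0,1,1]] U=[[-2,-3,-2,1],[0,-3,0,-3],[0,0,2,2],[0,0,0,2]]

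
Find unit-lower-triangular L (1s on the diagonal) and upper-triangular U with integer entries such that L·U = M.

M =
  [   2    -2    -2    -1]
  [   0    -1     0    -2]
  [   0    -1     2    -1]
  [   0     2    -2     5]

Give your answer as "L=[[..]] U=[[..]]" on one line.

L=[[1,0,0,0],[0,1,0,0],[0,1,1,0],[0,-2,-1,1]] U=[[2,-2,-2,-1],[0,-1,0,-2],[0,0,2,1],[0,0,0,2]]

  R1 -= 0·R0 → [0,-1,0,-2]
  R2 -= 0·R0 → [0,-1,2,-1]
  R3 -= 0·R0 → [0,2,-2,5]
  R2 -= 1·R1 → [0,0,2,1]
  R3 -= -2·R1 → [0,0,-2,1]
  R3 -= -1·R2 → [0,0,0,2]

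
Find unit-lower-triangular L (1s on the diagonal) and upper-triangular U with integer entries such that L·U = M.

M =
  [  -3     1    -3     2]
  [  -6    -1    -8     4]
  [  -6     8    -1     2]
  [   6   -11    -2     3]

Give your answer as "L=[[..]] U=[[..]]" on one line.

  row1 -= 2·row0 → [0,-3,-2,0]
  row2 -= 2·row0 → [0,6,5,-2]
  row3 -= -2·row0 → [0,-9,-8,7]
  row2 -= -2·row1 → [0,0,1,-2]
  row3 -= 3·row1 → [0,0,-2,7]
  row3 -= -2·row2 → [0,0,0,3]

L=[[1,0,0,0],[2,1,0,0],[2,-2,1,0],[-2,3,-2,1]] U=[[-3,1,-3,2],[0,-3,-2,0],[0,0,1,-2],[0,0,0,3]]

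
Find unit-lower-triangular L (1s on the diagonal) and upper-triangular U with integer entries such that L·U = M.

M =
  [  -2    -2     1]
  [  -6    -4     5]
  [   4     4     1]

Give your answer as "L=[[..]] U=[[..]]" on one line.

  R1 -= 3·R0 → [0,2,2]
  R2 -= -2·R0 → [0,0,3]
  R2 -= 0·R1 → [0,0,3]

L=[[1,0,0],[3,1,0],[-2,0,1]] U=[[-2,-2,1],[0,2,2],[0,0,3]]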